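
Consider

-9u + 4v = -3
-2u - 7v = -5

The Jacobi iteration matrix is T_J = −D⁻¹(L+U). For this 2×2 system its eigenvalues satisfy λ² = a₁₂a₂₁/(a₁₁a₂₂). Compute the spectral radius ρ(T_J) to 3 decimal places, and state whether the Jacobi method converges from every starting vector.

0.356

a₁₂a₂₁/(a₁₁a₂₂) = (4)·(-2) / ((-9)·(-7)) = -0.126984
ρ = √|-0.126984| = √0.126984 = 0.356
ρ < 1, so Jacobi converges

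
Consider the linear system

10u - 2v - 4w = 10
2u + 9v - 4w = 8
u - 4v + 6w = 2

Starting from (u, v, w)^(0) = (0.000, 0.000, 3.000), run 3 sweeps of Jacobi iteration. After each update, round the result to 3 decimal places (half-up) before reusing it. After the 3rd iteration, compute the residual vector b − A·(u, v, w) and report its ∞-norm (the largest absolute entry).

4.272

Iteration 1:
  u = (10 - (-2)·0.000 - (-4)·3.000) / (10) = 2.200
  v = (8 - (2)·0.000 - (-4)·3.000) / (9) = 2.222
  w = (2 - (1)·0.000 - (-4)·0.000) / (6) = 0.333
Iteration 2:
  u = (10 - (-2)·2.222 - (-4)·0.333) / (10) = 1.578
  v = (8 - (2)·2.200 - (-4)·0.333) / (9) = 0.548
  w = (2 - (1)·2.200 - (-4)·2.222) / (6) = 1.448
Iteration 3:
  u = (10 - (-2)·0.548 - (-4)·1.448) / (10) = 1.689
  v = (8 - (2)·1.578 - (-4)·1.448) / (9) = 1.182
  w = (2 - (1)·1.578 - (-4)·0.548) / (6) = 0.436
Residual b − A·x = (-2.782, -4.272, 2.423); ∞-norm = 4.272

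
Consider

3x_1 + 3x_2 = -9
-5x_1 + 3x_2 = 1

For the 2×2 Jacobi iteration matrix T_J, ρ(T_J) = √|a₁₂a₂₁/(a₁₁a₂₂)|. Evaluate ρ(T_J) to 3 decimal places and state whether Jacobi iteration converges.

1.291

a₁₂a₂₁/(a₁₁a₂₂) = (3)·(-5) / ((3)·(3)) = -1.666667
ρ = √|-1.666667| = √1.666667 = 1.291
ρ > 1, so Jacobi diverges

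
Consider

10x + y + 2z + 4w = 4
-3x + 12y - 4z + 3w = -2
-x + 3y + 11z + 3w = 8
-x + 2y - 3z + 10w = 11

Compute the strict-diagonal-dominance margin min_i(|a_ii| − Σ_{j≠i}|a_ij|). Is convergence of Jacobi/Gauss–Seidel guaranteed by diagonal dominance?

row 1: |10| − (1+2+4) = 3
row 2: |12| − (3+4+3) = 2
row 3: |11| − (1+3+3) = 4
row 4: |10| − (1+2+3) = 4
minimum over rows = 2 → strictly diagonally dominant (convergence guaranteed)

2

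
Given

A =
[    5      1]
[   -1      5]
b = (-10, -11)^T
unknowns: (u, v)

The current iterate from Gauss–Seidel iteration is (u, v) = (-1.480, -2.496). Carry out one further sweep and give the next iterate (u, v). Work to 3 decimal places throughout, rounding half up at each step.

(-1.501, -2.500)

One sweep:
  u = (-10 - (1)·-2.496) / (5) = -1.501
  v = (-11 - (-1)·-1.501) / (5) = -2.500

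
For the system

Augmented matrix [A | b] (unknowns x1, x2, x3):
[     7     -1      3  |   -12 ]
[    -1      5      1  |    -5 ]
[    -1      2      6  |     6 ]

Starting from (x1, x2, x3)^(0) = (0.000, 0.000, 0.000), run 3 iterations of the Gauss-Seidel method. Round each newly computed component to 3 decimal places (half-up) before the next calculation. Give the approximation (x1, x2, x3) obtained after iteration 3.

Iteration 1:
  x1 = (-12 - (-1)·0.000 - (3)·0.000) / (7) = -1.714
  x2 = (-5 - (-1)·-1.714 - (1)·0.000) / (5) = -1.343
  x3 = (6 - (-1)·-1.714 - (2)·-1.343) / (6) = 1.162
Iteration 2:
  x1 = (-12 - (-1)·-1.343 - (3)·1.162) / (7) = -2.404
  x2 = (-5 - (-1)·-2.404 - (1)·1.162) / (5) = -1.713
  x3 = (6 - (-1)·-2.404 - (2)·-1.713) / (6) = 1.170
Iteration 3:
  x1 = (-12 - (-1)·-1.713 - (3)·1.170) / (7) = -2.460
  x2 = (-5 - (-1)·-2.460 - (1)·1.170) / (5) = -1.726
  x3 = (6 - (-1)·-2.460 - (2)·-1.726) / (6) = 1.165

(-2.460, -1.726, 1.165)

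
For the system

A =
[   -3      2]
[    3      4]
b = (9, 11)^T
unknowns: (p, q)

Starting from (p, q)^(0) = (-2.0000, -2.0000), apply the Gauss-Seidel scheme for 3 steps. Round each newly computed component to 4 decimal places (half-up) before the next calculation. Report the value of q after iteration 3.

4.0000

Iteration 1:
  p = (9 - (2)·-2.0000) / (-3) = -4.3333
  q = (11 - (3)·-4.3333) / (4) = 6.0000
Iteration 2:
  p = (9 - (2)·6.0000) / (-3) = 1.0000
  q = (11 - (3)·1.0000) / (4) = 2.0000
Iteration 3:
  p = (9 - (2)·2.0000) / (-3) = -1.6667
  q = (11 - (3)·-1.6667) / (4) = 4.0000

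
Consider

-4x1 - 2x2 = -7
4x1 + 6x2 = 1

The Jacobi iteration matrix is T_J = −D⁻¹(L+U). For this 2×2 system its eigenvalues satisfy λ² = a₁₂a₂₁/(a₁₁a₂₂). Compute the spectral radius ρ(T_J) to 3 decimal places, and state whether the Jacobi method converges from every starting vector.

0.577

a₁₂a₂₁/(a₁₁a₂₂) = (-2)·(4) / ((-4)·(6)) = 0.333333
ρ = √|0.333333| = √0.333333 = 0.577
ρ < 1, so Jacobi converges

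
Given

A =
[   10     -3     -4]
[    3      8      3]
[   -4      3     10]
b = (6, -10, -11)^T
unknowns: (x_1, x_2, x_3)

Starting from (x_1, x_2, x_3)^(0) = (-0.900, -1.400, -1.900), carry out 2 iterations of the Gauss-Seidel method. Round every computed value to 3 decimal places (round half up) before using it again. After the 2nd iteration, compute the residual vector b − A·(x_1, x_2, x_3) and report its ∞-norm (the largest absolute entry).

Iteration 1:
  x_1 = (6 - (-3)·-1.400 - (-4)·-1.900) / (10) = -0.580
  x_2 = (-10 - (3)·-0.580 - (3)·-1.900) / (8) = -0.320
  x_3 = (-11 - (-4)·-0.580 - (3)·-0.320) / (10) = -1.236
Iteration 2:
  x_1 = (6 - (-3)·-0.320 - (-4)·-1.236) / (10) = 0.010
  x_2 = (-10 - (3)·0.010 - (3)·-1.236) / (8) = -0.790
  x_3 = (-11 - (-4)·0.010 - (3)·-0.790) / (10) = -0.859
Residual b − A·x = (0.094, -1.133, 0.000); ∞-norm = 1.133

1.133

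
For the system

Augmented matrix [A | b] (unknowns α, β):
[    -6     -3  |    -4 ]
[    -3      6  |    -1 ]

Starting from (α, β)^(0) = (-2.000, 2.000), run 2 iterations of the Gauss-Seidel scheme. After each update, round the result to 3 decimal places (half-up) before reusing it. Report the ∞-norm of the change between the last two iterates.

1.166

Iteration 1:
  α = (-4 - (-3)·2.000) / (-6) = -0.333
  β = (-1 - (-3)·-0.333) / (6) = -0.333
Iteration 2:
  α = (-4 - (-3)·-0.333) / (-6) = 0.833
  β = (-1 - (-3)·0.833) / (6) = 0.250
Change: (1.166, 0.583) → max |·| = 1.166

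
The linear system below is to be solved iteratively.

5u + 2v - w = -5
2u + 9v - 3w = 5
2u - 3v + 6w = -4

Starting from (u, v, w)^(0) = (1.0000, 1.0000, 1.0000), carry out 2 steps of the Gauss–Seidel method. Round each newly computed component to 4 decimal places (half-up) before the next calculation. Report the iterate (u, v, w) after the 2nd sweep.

(-1.4000, 0.9704, 0.2852)

Iteration 1:
  u = (-5 - (2)·1.0000 - (-1)·1.0000) / (5) = -1.2000
  v = (5 - (2)·-1.2000 - (-3)·1.0000) / (9) = 1.1556
  w = (-4 - (2)·-1.2000 - (-3)·1.1556) / (6) = 0.3111
Iteration 2:
  u = (-5 - (2)·1.1556 - (-1)·0.3111) / (5) = -1.4000
  v = (5 - (2)·-1.4000 - (-3)·0.3111) / (9) = 0.9704
  w = (-4 - (2)·-1.4000 - (-3)·0.9704) / (6) = 0.2852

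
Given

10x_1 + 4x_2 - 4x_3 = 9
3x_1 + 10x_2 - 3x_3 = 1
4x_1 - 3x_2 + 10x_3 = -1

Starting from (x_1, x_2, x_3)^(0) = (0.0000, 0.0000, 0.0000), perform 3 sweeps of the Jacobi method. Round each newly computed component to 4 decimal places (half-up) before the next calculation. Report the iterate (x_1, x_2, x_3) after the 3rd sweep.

Iteration 1:
  x_1 = (9 - (4)·0.0000 - (-4)·0.0000) / (10) = 0.9000
  x_2 = (1 - (3)·0.0000 - (-3)·0.0000) / (10) = 0.1000
  x_3 = (-1 - (4)·0.0000 - (-3)·0.0000) / (10) = -0.1000
Iteration 2:
  x_1 = (9 - (4)·0.1000 - (-4)·-0.1000) / (10) = 0.8200
  x_2 = (1 - (3)·0.9000 - (-3)·-0.1000) / (10) = -0.2000
  x_3 = (-1 - (4)·0.9000 - (-3)·0.1000) / (10) = -0.4300
Iteration 3:
  x_1 = (9 - (4)·-0.2000 - (-4)·-0.4300) / (10) = 0.8080
  x_2 = (1 - (3)·0.8200 - (-3)·-0.4300) / (10) = -0.2750
  x_3 = (-1 - (4)·0.8200 - (-3)·-0.2000) / (10) = -0.4880

(0.8080, -0.2750, -0.4880)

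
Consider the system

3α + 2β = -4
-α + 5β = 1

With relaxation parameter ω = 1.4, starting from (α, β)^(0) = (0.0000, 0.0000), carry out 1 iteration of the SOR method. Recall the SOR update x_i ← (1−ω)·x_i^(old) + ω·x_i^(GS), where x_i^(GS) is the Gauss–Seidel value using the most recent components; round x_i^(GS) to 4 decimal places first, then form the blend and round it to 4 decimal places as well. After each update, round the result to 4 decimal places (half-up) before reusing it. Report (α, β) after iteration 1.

Iteration 1:
  α: GS value = (-4 - (2)·0.0000) / (3) = -1.3333;  α ← (1−ω)·0.0000 + ω·-1.3333 = -1.8666
  β: GS value = (1 - (-1)·-1.8666) / (5) = -0.1733;  β ← (1−ω)·0.0000 + ω·-0.1733 = -0.2426

(-1.8666, -0.2426)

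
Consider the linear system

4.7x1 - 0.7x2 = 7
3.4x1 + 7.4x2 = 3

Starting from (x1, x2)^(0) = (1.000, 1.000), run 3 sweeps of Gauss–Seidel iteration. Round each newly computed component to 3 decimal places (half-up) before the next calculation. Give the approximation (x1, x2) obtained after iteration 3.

(1.451, -0.261)

Iteration 1:
  x1 = (7 - (-0.7)·1.000) / (4.7) = 1.638
  x2 = (3 - (3.4)·1.638) / (7.4) = -0.347
Iteration 2:
  x1 = (7 - (-0.7)·-0.347) / (4.7) = 1.438
  x2 = (3 - (3.4)·1.438) / (7.4) = -0.255
Iteration 3:
  x1 = (7 - (-0.7)·-0.255) / (4.7) = 1.451
  x2 = (3 - (3.4)·1.451) / (7.4) = -0.261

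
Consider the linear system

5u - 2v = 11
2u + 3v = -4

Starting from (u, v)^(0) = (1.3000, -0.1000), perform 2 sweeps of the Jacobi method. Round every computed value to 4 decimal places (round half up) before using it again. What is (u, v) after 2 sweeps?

(1.3200, -2.7733)

Iteration 1:
  u = (11 - (-2)·-0.1000) / (5) = 2.1600
  v = (-4 - (2)·1.3000) / (3) = -2.2000
Iteration 2:
  u = (11 - (-2)·-2.2000) / (5) = 1.3200
  v = (-4 - (2)·2.1600) / (3) = -2.7733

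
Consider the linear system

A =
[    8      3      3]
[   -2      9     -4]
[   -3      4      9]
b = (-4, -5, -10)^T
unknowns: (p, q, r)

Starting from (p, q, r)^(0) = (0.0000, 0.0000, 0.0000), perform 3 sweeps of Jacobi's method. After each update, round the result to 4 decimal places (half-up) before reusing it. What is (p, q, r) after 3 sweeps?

Iteration 1:
  p = (-4 - (3)·0.0000 - (3)·0.0000) / (8) = -0.5000
  q = (-5 - (-2)·0.0000 - (-4)·0.0000) / (9) = -0.5556
  r = (-10 - (-3)·0.0000 - (4)·0.0000) / (9) = -1.1111
Iteration 2:
  p = (-4 - (3)·-0.5556 - (3)·-1.1111) / (8) = 0.1250
  q = (-5 - (-2)·-0.5000 - (-4)·-1.1111) / (9) = -1.1605
  r = (-10 - (-3)·-0.5000 - (4)·-0.5556) / (9) = -1.0308
Iteration 3:
  p = (-4 - (3)·-1.1605 - (3)·-1.0308) / (8) = 0.3217
  q = (-5 - (-2)·0.1250 - (-4)·-1.0308) / (9) = -0.9859
  r = (-10 - (-3)·0.1250 - (4)·-1.1605) / (9) = -0.5537

(0.3217, -0.9859, -0.5537)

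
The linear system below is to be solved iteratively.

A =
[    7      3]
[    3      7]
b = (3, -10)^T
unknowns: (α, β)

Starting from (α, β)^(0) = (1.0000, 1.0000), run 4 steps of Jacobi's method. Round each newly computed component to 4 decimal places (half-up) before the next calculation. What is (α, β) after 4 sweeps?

Iteration 1:
  α = (3 - (3)·1.0000) / (7) = 0.0000
  β = (-10 - (3)·1.0000) / (7) = -1.8571
Iteration 2:
  α = (3 - (3)·-1.8571) / (7) = 1.2245
  β = (-10 - (3)·0.0000) / (7) = -1.4286
Iteration 3:
  α = (3 - (3)·-1.4286) / (7) = 1.0408
  β = (-10 - (3)·1.2245) / (7) = -1.9534
Iteration 4:
  α = (3 - (3)·-1.9534) / (7) = 1.2657
  β = (-10 - (3)·1.0408) / (7) = -1.8746

(1.2657, -1.8746)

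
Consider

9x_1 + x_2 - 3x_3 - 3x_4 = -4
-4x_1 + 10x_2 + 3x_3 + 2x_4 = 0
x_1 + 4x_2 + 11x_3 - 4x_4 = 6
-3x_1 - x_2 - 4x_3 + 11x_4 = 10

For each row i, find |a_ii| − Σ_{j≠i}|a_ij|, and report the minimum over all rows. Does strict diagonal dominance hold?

1

row 1: |9| − (1+3+3) = 2
row 2: |10| − (4+3+2) = 1
row 3: |11| − (1+4+4) = 2
row 4: |11| − (3+1+4) = 3
minimum over rows = 1 → strictly diagonally dominant (convergence guaranteed)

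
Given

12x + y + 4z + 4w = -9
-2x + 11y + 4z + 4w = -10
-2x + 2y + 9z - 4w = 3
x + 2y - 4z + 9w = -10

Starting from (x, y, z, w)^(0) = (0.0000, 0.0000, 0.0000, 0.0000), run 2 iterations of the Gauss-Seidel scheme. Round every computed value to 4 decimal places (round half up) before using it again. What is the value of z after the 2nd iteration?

0.1357

Iteration 1:
  x = (-9 - (1)·0.0000 - (4)·0.0000 - (4)·0.0000) / (12) = -0.7500
  y = (-10 - (-2)·-0.7500 - (4)·0.0000 - (4)·0.0000) / (11) = -1.0455
  z = (3 - (-2)·-0.7500 - (2)·-1.0455 - (-4)·0.0000) / (9) = 0.3990
  w = (-10 - (1)·-0.7500 - (2)·-1.0455 - (-4)·0.3990) / (9) = -0.6181
Iteration 2:
  x = (-9 - (1)·-1.0455 - (4)·0.3990 - (4)·-0.6181) / (12) = -0.5898
  y = (-10 - (-2)·-0.5898 - (4)·0.3990 - (4)·-0.6181) / (11) = -0.9367
  z = (3 - (-2)·-0.5898 - (2)·-0.9367 - (-4)·-0.6181) / (9) = 0.1357
  w = (-10 - (1)·-0.5898 - (2)·-0.9367 - (-4)·0.1357) / (9) = -0.7771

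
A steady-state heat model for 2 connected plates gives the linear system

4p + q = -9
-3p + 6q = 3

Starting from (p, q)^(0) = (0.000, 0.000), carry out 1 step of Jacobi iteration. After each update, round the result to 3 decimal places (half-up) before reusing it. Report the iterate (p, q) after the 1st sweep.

Iteration 1:
  p = (-9 - (1)·0.000) / (4) = -2.250
  q = (3 - (-3)·0.000) / (6) = 0.500

(-2.250, 0.500)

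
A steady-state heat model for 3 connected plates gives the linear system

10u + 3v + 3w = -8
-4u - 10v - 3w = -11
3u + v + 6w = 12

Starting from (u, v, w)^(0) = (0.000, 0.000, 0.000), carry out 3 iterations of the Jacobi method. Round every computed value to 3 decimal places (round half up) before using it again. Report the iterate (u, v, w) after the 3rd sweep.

(-1.711, 1.127, 2.728)

Iteration 1:
  u = (-8 - (3)·0.000 - (3)·0.000) / (10) = -0.800
  v = (-11 - (-4)·0.000 - (-3)·0.000) / (-10) = 1.100
  w = (12 - (3)·0.000 - (1)·0.000) / (6) = 2.000
Iteration 2:
  u = (-8 - (3)·1.100 - (3)·2.000) / (10) = -1.730
  v = (-11 - (-4)·-0.800 - (-3)·2.000) / (-10) = 0.820
  w = (12 - (3)·-0.800 - (1)·1.100) / (6) = 2.217
Iteration 3:
  u = (-8 - (3)·0.820 - (3)·2.217) / (10) = -1.711
  v = (-11 - (-4)·-1.730 - (-3)·2.217) / (-10) = 1.127
  w = (12 - (3)·-1.730 - (1)·0.820) / (6) = 2.728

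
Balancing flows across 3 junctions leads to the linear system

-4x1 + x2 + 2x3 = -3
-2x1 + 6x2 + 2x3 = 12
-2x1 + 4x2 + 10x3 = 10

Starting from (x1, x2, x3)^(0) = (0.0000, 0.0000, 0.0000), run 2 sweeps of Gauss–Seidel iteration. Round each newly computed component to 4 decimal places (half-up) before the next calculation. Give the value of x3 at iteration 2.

Iteration 1:
  x1 = (-3 - (1)·0.0000 - (2)·0.0000) / (-4) = 0.7500
  x2 = (12 - (-2)·0.7500 - (2)·0.0000) / (6) = 2.2500
  x3 = (10 - (-2)·0.7500 - (4)·2.2500) / (10) = 0.2500
Iteration 2:
  x1 = (-3 - (1)·2.2500 - (2)·0.2500) / (-4) = 1.4375
  x2 = (12 - (-2)·1.4375 - (2)·0.2500) / (6) = 2.3958
  x3 = (10 - (-2)·1.4375 - (4)·2.3958) / (10) = 0.3292

0.3292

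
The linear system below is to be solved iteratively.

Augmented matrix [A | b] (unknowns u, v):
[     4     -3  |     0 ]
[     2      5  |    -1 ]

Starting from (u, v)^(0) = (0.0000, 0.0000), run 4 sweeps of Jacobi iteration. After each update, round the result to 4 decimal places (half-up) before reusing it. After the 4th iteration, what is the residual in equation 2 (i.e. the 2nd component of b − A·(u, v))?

-0.0900

Iteration 1:
  u = (0 - (-3)·0.0000) / (4) = 0.0000
  v = (-1 - (2)·0.0000) / (5) = -0.2000
Iteration 2:
  u = (0 - (-3)·-0.2000) / (4) = -0.1500
  v = (-1 - (2)·0.0000) / (5) = -0.2000
Iteration 3:
  u = (0 - (-3)·-0.2000) / (4) = -0.1500
  v = (-1 - (2)·-0.1500) / (5) = -0.1400
Iteration 4:
  u = (0 - (-3)·-0.1400) / (4) = -0.1050
  v = (-1 - (2)·-0.1500) / (5) = -0.1400
Residual b − A·x = (0.0000, -0.0900)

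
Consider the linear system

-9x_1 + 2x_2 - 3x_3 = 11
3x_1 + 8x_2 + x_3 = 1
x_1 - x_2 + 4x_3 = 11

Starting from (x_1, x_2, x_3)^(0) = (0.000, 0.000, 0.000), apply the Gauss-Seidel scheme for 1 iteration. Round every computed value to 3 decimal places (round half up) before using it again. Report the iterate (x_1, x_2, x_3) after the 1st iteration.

Iteration 1:
  x_1 = (11 - (2)·0.000 - (-3)·0.000) / (-9) = -1.222
  x_2 = (1 - (3)·-1.222 - (1)·0.000) / (8) = 0.583
  x_3 = (11 - (1)·-1.222 - (-1)·0.583) / (4) = 3.201

(-1.222, 0.583, 3.201)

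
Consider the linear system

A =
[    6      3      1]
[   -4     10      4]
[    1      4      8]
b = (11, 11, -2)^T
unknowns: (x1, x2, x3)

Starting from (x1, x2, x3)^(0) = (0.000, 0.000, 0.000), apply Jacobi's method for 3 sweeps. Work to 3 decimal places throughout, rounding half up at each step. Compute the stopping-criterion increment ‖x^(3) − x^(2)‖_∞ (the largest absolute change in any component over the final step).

0.353

Iteration 1:
  x1 = (11 - (3)·0.000 - (1)·0.000) / (6) = 1.833
  x2 = (11 - (-4)·0.000 - (4)·0.000) / (10) = 1.100
  x3 = (-2 - (1)·0.000 - (4)·0.000) / (8) = -0.250
Iteration 2:
  x1 = (11 - (3)·1.100 - (1)·-0.250) / (6) = 1.325
  x2 = (11 - (-4)·1.833 - (4)·-0.250) / (10) = 1.933
  x3 = (-2 - (1)·1.833 - (4)·1.100) / (8) = -1.029
Iteration 3:
  x1 = (11 - (3)·1.933 - (1)·-1.029) / (6) = 1.038
  x2 = (11 - (-4)·1.325 - (4)·-1.029) / (10) = 2.042
  x3 = (-2 - (1)·1.325 - (4)·1.933) / (8) = -1.382
Change: (-0.287, 0.109, -0.353) → max |·| = 0.353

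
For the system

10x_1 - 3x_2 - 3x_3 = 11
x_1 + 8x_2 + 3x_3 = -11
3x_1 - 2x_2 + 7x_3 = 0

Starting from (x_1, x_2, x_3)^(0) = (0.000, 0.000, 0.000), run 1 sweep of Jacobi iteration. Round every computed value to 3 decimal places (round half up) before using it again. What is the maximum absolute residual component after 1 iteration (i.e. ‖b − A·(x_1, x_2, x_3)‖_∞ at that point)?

6.050

Iteration 1:
  x_1 = (11 - (-3)·0.000 - (-3)·0.000) / (10) = 1.100
  x_2 = (-11 - (1)·0.000 - (3)·0.000) / (8) = -1.375
  x_3 = (0 - (3)·0.000 - (-2)·0.000) / (7) = 0.000
Residual b − A·x = (-4.125, -1.100, -6.050); ∞-norm = 6.050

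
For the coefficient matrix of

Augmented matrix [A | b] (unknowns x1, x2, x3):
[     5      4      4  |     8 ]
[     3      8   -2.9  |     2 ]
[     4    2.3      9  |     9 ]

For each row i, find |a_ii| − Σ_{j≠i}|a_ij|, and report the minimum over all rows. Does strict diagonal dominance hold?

row 1: |5| − (4+4) = -3
row 2: |8| − (3+2.9) = 2.1
row 3: |9| − (4+2.3) = 2.7
minimum over rows = -3 → not strictly diagonally dominant

-3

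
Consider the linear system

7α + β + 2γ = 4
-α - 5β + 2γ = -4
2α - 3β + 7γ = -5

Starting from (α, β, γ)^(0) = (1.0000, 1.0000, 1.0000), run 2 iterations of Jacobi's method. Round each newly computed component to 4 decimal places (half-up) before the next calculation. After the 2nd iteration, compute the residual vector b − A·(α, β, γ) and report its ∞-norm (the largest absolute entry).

2.2694

Iteration 1:
  α = (4 - (1)·1.0000 - (2)·1.0000) / (7) = 0.1429
  β = (-4 - (-1)·1.0000 - (2)·1.0000) / (-5) = 1.0000
  γ = (-5 - (2)·1.0000 - (-3)·1.0000) / (7) = -0.5714
Iteration 2:
  α = (4 - (1)·1.0000 - (2)·-0.5714) / (7) = 0.5918
  β = (-4 - (-1)·0.1429 - (2)·-0.5714) / (-5) = 0.5429
  γ = (-5 - (2)·0.1429 - (-3)·1.0000) / (7) = -0.3265
Residual b − A·x = (-0.0325, -0.0407, -2.2694); ∞-norm = 2.2694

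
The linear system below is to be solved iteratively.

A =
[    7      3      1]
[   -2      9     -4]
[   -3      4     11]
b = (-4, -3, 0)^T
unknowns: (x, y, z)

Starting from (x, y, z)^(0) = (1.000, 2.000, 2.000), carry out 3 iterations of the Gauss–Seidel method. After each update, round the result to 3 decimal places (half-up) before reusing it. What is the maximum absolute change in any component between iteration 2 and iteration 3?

0.342

Iteration 1:
  x = (-4 - (3)·2.000 - (1)·2.000) / (7) = -1.714
  y = (-3 - (-2)·-1.714 - (-4)·2.000) / (9) = 0.175
  z = (0 - (-3)·-1.714 - (4)·0.175) / (11) = -0.531
Iteration 2:
  x = (-4 - (3)·0.175 - (1)·-0.531) / (7) = -0.571
  y = (-3 - (-2)·-0.571 - (-4)·-0.531) / (9) = -0.696
  z = (0 - (-3)·-0.571 - (4)·-0.696) / (11) = 0.097
Iteration 3:
  x = (-4 - (3)·-0.696 - (1)·0.097) / (7) = -0.287
  y = (-3 - (-2)·-0.287 - (-4)·0.097) / (9) = -0.354
  z = (0 - (-3)·-0.287 - (4)·-0.354) / (11) = 0.050
Change: (0.284, 0.342, -0.047) → max |·| = 0.342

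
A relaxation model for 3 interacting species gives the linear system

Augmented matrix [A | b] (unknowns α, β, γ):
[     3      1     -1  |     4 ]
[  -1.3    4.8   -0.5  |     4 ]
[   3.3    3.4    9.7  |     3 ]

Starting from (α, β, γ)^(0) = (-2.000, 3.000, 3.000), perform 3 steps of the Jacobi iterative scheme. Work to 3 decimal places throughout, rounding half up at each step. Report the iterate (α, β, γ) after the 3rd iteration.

(0.819, 1.097, -0.485)

Iteration 1:
  α = (4 - (1)·3.000 - (-1)·3.000) / (3) = 1.333
  β = (4 - (-1.3)·-2.000 - (-0.5)·3.000) / (4.8) = 0.604
  γ = (3 - (3.3)·-2.000 - (3.4)·3.000) / (9.7) = -0.062
Iteration 2:
  α = (4 - (1)·0.604 - (-1)·-0.062) / (3) = 1.111
  β = (4 - (-1.3)·1.333 - (-0.5)·-0.062) / (4.8) = 1.188
  γ = (3 - (3.3)·1.333 - (3.4)·0.604) / (9.7) = -0.356
Iteration 3:
  α = (4 - (1)·1.188 - (-1)·-0.356) / (3) = 0.819
  β = (4 - (-1.3)·1.111 - (-0.5)·-0.356) / (4.8) = 1.097
  γ = (3 - (3.3)·1.111 - (3.4)·1.188) / (9.7) = -0.485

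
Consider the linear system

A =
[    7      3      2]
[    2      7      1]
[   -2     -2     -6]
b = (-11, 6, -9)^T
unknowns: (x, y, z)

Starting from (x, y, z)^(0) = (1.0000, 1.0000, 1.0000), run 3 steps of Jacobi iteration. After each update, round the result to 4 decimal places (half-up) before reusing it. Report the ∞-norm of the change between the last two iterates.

0.7799

Iteration 1:
  x = (-11 - (3)·1.0000 - (2)·1.0000) / (7) = -2.2857
  y = (6 - (2)·1.0000 - (1)·1.0000) / (7) = 0.4286
  z = (-9 - (-2)·1.0000 - (-2)·1.0000) / (-6) = 0.8333
Iteration 2:
  x = (-11 - (3)·0.4286 - (2)·0.8333) / (7) = -1.9932
  y = (6 - (2)·-2.2857 - (1)·0.8333) / (7) = 1.3912
  z = (-9 - (-2)·-2.2857 - (-2)·0.4286) / (-6) = 2.1190
Iteration 3:
  x = (-11 - (3)·1.3912 - (2)·2.1190) / (7) = -2.7731
  y = (6 - (2)·-1.9932 - (1)·2.1190) / (7) = 1.1239
  z = (-9 - (-2)·-1.9932 - (-2)·1.3912) / (-6) = 1.7007
Change: (-0.7799, -0.2673, -0.4183) → max |·| = 0.7799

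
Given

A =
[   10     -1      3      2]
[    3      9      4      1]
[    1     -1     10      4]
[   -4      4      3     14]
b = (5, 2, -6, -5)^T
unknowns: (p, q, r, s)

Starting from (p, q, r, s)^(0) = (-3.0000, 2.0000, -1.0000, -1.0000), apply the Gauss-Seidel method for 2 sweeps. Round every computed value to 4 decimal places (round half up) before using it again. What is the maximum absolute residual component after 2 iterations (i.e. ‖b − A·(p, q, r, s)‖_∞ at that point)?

Iteration 1:
  p = (5 - (-1)·2.0000 - (3)·-1.0000 - (2)·-1.0000) / (10) = 1.2000
  q = (2 - (3)·1.2000 - (4)·-1.0000 - (1)·-1.0000) / (9) = 0.3778
  r = (-6 - (1)·1.2000 - (-1)·0.3778 - (4)·-1.0000) / (10) = -0.2822
  s = (-5 - (-4)·1.2000 - (4)·0.3778 - (3)·-0.2822) / (14) = -0.0618
Iteration 2:
  p = (5 - (-1)·0.3778 - (3)·-0.2822 - (2)·-0.0618) / (10) = 0.6348
  q = (2 - (3)·0.6348 - (4)·-0.2822 - (1)·-0.0618) / (9) = 0.1429
  r = (-6 - (1)·0.6348 - (-1)·0.1429 - (4)·-0.0618) / (10) = -0.6245
  s = (-5 - (-4)·0.6348 - (4)·0.1429 - (3)·-0.6245) / (14) = -0.0828
Residual b − A·x = (0.8340, 1.3903, 0.0843, 0.0003); ∞-norm = 1.3903

1.3903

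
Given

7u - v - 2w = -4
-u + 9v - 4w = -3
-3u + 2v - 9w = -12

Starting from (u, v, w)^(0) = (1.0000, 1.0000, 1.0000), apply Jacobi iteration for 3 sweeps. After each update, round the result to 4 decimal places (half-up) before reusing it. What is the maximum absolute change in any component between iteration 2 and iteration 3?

Iteration 1:
  u = (-4 - (-1)·1.0000 - (-2)·1.0000) / (7) = -0.1429
  v = (-3 - (-1)·1.0000 - (-4)·1.0000) / (9) = 0.2222
  w = (-12 - (-3)·1.0000 - (2)·1.0000) / (-9) = 1.2222
Iteration 2:
  u = (-4 - (-1)·0.2222 - (-2)·1.2222) / (7) = -0.1905
  v = (-3 - (-1)·-0.1429 - (-4)·1.2222) / (9) = 0.1940
  w = (-12 - (-3)·-0.1429 - (2)·0.2222) / (-9) = 1.4303
Iteration 3:
  u = (-4 - (-1)·0.1940 - (-2)·1.4303) / (7) = -0.1351
  v = (-3 - (-1)·-0.1905 - (-4)·1.4303) / (9) = 0.2812
  w = (-12 - (-3)·-0.1905 - (2)·0.1940) / (-9) = 1.4399
Change: (0.0554, 0.0872, 0.0096) → max |·| = 0.0872

0.0872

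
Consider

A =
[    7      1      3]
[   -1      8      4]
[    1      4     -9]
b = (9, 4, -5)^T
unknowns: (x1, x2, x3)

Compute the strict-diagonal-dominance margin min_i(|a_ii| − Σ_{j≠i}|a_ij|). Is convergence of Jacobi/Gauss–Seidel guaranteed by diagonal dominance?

3

row 1: |7| − (1+3) = 3
row 2: |8| − (1+4) = 3
row 3: |-9| − (1+4) = 4
minimum over rows = 3 → strictly diagonally dominant (convergence guaranteed)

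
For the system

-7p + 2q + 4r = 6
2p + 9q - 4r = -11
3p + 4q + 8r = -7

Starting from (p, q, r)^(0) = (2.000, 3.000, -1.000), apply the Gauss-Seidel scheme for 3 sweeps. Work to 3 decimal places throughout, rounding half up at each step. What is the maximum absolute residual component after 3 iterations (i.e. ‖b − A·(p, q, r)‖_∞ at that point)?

0.218

Iteration 1:
  p = (6 - (2)·3.000 - (4)·-1.000) / (-7) = -0.571
  q = (-11 - (2)·-0.571 - (-4)·-1.000) / (9) = -1.540
  r = (-7 - (3)·-0.571 - (4)·-1.540) / (8) = 0.109
Iteration 2:
  p = (6 - (2)·-1.540 - (4)·0.109) / (-7) = -1.235
  q = (-11 - (2)·-1.235 - (-4)·0.109) / (9) = -0.899
  r = (-7 - (3)·-1.235 - (4)·-0.899) / (8) = 0.038
Iteration 3:
  p = (6 - (2)·-0.899 - (4)·0.038) / (-7) = -1.092
  q = (-11 - (2)·-1.092 - (-4)·0.038) / (9) = -0.963
  r = (-7 - (3)·-1.092 - (4)·-0.963) / (8) = 0.016
Residual b − A·x = (0.218, -0.085, 0.000); ∞-norm = 0.218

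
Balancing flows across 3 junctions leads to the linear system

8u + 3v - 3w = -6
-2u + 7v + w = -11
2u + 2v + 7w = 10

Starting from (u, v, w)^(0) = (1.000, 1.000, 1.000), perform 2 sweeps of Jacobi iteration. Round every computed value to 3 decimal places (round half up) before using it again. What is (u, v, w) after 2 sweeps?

(0.107, -1.908, 2.051)

Iteration 1:
  u = (-6 - (3)·1.000 - (-3)·1.000) / (8) = -0.750
  v = (-11 - (-2)·1.000 - (1)·1.000) / (7) = -1.429
  w = (10 - (2)·1.000 - (2)·1.000) / (7) = 0.857
Iteration 2:
  u = (-6 - (3)·-1.429 - (-3)·0.857) / (8) = 0.107
  v = (-11 - (-2)·-0.750 - (1)·0.857) / (7) = -1.908
  w = (10 - (2)·-0.750 - (2)·-1.429) / (7) = 2.051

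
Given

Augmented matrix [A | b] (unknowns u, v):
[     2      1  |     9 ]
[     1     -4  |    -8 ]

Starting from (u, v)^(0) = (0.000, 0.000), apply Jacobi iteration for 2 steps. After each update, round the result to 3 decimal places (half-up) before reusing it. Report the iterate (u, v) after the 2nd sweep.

(3.500, 3.125)

Iteration 1:
  u = (9 - (1)·0.000) / (2) = 4.500
  v = (-8 - (1)·0.000) / (-4) = 2.000
Iteration 2:
  u = (9 - (1)·2.000) / (2) = 3.500
  v = (-8 - (1)·4.500) / (-4) = 3.125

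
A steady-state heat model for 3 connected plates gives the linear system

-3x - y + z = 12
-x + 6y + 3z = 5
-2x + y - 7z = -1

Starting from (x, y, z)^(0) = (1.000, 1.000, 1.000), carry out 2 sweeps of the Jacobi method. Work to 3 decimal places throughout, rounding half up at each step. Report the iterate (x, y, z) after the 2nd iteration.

(-4.167, 0.167, 1.357)

Iteration 1:
  x = (12 - (-1)·1.000 - (1)·1.000) / (-3) = -4.000
  y = (5 - (-1)·1.000 - (3)·1.000) / (6) = 0.500
  z = (-1 - (-2)·1.000 - (1)·1.000) / (-7) = 0.000
Iteration 2:
  x = (12 - (-1)·0.500 - (1)·0.000) / (-3) = -4.167
  y = (5 - (-1)·-4.000 - (3)·0.000) / (6) = 0.167
  z = (-1 - (-2)·-4.000 - (1)·0.500) / (-7) = 1.357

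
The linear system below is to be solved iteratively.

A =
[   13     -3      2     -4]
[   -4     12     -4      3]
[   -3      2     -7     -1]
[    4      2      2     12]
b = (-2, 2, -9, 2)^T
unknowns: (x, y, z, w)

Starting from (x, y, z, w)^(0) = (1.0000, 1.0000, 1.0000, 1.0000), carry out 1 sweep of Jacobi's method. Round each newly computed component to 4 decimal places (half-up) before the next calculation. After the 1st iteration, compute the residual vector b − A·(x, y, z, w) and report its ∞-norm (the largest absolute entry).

Iteration 1:
  x = (-2 - (-3)·1.0000 - (2)·1.0000 - (-4)·1.0000) / (13) = 0.2308
  y = (2 - (-4)·1.0000 - (-4)·1.0000 - (3)·1.0000) / (12) = 0.5833
  z = (-9 - (-3)·1.0000 - (2)·1.0000 - (-1)·1.0000) / (-7) = 1.0000
  w = (2 - (4)·1.0000 - (2)·1.0000 - (2)·1.0000) / (12) = -0.5000
Residual b − A·x = (-7.2505, 1.4236, -2.9742, 3.9102); ∞-norm = 7.2505

7.2505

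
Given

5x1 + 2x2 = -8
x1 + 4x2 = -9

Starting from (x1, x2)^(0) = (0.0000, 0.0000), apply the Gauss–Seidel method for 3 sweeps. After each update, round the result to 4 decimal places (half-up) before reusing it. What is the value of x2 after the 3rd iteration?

-2.0535

Iteration 1:
  x1 = (-8 - (2)·0.0000) / (5) = -1.6000
  x2 = (-9 - (1)·-1.6000) / (4) = -1.8500
Iteration 2:
  x1 = (-8 - (2)·-1.8500) / (5) = -0.8600
  x2 = (-9 - (1)·-0.8600) / (4) = -2.0350
Iteration 3:
  x1 = (-8 - (2)·-2.0350) / (5) = -0.7860
  x2 = (-9 - (1)·-0.7860) / (4) = -2.0535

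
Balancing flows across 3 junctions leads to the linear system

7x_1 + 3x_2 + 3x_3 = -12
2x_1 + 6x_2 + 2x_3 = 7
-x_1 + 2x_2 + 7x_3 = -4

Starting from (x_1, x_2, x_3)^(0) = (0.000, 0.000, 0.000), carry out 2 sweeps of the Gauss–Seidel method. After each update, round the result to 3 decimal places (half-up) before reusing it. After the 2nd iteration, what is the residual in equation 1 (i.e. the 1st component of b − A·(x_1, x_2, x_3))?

-0.993

Iteration 1:
  x_1 = (-12 - (3)·0.000 - (3)·0.000) / (7) = -1.714
  x_2 = (7 - (2)·-1.714 - (2)·0.000) / (6) = 1.738
  x_3 = (-4 - (-1)·-1.714 - (2)·1.738) / (7) = -1.313
Iteration 2:
  x_1 = (-12 - (3)·1.738 - (3)·-1.313) / (7) = -1.896
  x_2 = (7 - (2)·-1.896 - (2)·-1.313) / (6) = 2.236
  x_3 = (-4 - (-1)·-1.896 - (2)·2.236) / (7) = -1.481
Residual b − A·x = (-0.993, 0.338, -0.001)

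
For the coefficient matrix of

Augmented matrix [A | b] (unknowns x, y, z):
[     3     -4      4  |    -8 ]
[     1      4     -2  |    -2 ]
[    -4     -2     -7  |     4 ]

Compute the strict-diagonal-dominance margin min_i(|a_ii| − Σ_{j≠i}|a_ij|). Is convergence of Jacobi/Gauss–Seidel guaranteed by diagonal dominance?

row 1: |3| − (4+4) = -5
row 2: |4| − (1+2) = 1
row 3: |-7| − (4+2) = 1
minimum over rows = -5 → not strictly diagonally dominant

-5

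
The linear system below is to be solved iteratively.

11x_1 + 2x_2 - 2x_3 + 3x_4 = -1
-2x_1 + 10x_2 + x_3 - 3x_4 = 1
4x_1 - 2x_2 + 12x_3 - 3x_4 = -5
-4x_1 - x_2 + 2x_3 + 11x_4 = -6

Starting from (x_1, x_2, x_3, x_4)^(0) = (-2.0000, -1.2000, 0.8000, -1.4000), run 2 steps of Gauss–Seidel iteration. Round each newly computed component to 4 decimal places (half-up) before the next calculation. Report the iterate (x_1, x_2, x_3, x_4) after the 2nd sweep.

(-0.1897, 0.1216, -0.3693, -0.5362)

Iteration 1:
  x_1 = (-1 - (2)·-1.2000 - (-2)·0.8000 - (3)·-1.4000) / (11) = 0.6545
  x_2 = (1 - (-2)·0.6545 - (1)·0.8000 - (-3)·-1.4000) / (10) = -0.2691
  x_3 = (-5 - (4)·0.6545 - (-2)·-0.2691 - (-3)·-1.4000) / (12) = -1.0297
  x_4 = (-6 - (-4)·0.6545 - (-1)·-0.2691 - (2)·-1.0297) / (11) = -0.1447
Iteration 2:
  x_1 = (-1 - (2)·-0.2691 - (-2)·-1.0297 - (3)·-0.1447) / (11) = -0.1897
  x_2 = (1 - (-2)·-0.1897 - (1)·-1.0297 - (-3)·-0.1447) / (10) = 0.1216
  x_3 = (-5 - (4)·-0.1897 - (-2)·0.1216 - (-3)·-0.1447) / (12) = -0.3693
  x_4 = (-6 - (-4)·-0.1897 - (-1)·0.1216 - (2)·-0.3693) / (11) = -0.5362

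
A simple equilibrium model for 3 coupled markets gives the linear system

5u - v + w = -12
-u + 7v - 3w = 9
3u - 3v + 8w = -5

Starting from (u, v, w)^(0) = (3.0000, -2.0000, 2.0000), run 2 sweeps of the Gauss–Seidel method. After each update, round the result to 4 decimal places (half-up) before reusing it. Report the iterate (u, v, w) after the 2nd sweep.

Iteration 1:
  u = (-12 - (-1)·-2.0000 - (1)·2.0000) / (5) = -3.2000
  v = (9 - (-1)·-3.2000 - (-3)·2.0000) / (7) = 1.6857
  w = (-5 - (3)·-3.2000 - (-3)·1.6857) / (8) = 1.2071
Iteration 2:
  u = (-12 - (-1)·1.6857 - (1)·1.2071) / (5) = -2.3043
  v = (9 - (-1)·-2.3043 - (-3)·1.2071) / (7) = 1.4739
  w = (-5 - (3)·-2.3043 - (-3)·1.4739) / (8) = 0.7918

(-2.3043, 1.4739, 0.7918)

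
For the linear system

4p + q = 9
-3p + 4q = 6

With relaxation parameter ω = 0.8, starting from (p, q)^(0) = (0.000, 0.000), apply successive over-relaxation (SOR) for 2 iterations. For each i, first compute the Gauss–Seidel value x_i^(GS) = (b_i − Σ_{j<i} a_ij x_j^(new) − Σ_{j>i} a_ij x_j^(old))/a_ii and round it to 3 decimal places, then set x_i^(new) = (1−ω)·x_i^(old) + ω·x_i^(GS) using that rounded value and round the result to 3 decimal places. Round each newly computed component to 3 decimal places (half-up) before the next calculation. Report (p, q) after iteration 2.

(1.704, 2.678)

Iteration 1:
  p: GS value = (9 - (1)·0.000) / (4) = 2.250;  p ← (1−ω)·0.000 + ω·2.250 = 1.800
  q: GS value = (6 - (-3)·1.800) / (4) = 2.850;  q ← (1−ω)·0.000 + ω·2.850 = 2.280
Iteration 2:
  p: GS value = (9 - (1)·2.280) / (4) = 1.680;  p ← (1−ω)·1.800 + ω·1.680 = 1.704
  q: GS value = (6 - (-3)·1.704) / (4) = 2.778;  q ← (1−ω)·2.280 + ω·2.778 = 2.678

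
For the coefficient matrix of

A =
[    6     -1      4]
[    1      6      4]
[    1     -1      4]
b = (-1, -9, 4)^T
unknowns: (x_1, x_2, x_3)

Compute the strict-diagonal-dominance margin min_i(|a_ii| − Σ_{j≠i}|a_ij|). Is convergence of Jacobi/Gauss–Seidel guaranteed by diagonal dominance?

1

row 1: |6| − (1+4) = 1
row 2: |6| − (1+4) = 1
row 3: |4| − (1+1) = 2
minimum over rows = 1 → strictly diagonally dominant (convergence guaranteed)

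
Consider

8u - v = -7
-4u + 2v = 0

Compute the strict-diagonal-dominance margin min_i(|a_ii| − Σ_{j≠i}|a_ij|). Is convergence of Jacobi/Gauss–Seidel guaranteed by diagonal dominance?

-2

row 1: |8| − (1) = 7
row 2: |2| − (4) = -2
minimum over rows = -2 → not strictly diagonally dominant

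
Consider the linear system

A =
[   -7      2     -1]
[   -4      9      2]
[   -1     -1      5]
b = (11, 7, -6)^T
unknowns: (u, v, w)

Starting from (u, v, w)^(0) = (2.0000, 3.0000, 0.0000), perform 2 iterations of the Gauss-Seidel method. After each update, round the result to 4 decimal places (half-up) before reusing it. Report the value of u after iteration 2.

-1.2612

Iteration 1:
  u = (11 - (2)·3.0000 - (-1)·0.0000) / (-7) = -0.7143
  v = (7 - (-4)·-0.7143 - (2)·0.0000) / (9) = 0.4603
  w = (-6 - (-1)·-0.7143 - (-1)·0.4603) / (5) = -1.2508
Iteration 2:
  u = (11 - (2)·0.4603 - (-1)·-1.2508) / (-7) = -1.2612
  v = (7 - (-4)·-1.2612 - (2)·-1.2508) / (9) = 0.4952
  w = (-6 - (-1)·-1.2612 - (-1)·0.4952) / (5) = -1.3532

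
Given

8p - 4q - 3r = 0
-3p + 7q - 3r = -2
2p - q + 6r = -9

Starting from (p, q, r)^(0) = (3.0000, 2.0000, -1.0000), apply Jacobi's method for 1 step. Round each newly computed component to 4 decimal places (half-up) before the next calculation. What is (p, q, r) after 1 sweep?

(0.6250, 0.5714, -2.1667)

Iteration 1:
  p = (0 - (-4)·2.0000 - (-3)·-1.0000) / (8) = 0.6250
  q = (-2 - (-3)·3.0000 - (-3)·-1.0000) / (7) = 0.5714
  r = (-9 - (2)·3.0000 - (-1)·2.0000) / (6) = -2.1667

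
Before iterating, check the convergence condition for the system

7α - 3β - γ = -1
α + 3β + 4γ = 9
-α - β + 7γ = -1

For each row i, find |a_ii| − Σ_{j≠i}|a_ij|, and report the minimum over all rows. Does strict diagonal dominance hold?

-2

row 1: |7| − (3+1) = 3
row 2: |3| − (1+4) = -2
row 3: |7| − (1+1) = 5
minimum over rows = -2 → not strictly diagonally dominant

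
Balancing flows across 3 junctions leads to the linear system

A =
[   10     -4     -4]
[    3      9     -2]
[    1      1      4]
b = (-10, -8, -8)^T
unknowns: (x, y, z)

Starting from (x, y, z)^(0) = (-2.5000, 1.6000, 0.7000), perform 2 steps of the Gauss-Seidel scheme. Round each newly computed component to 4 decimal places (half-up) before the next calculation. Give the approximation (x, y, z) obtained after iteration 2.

(-2.0040, -0.6216, -1.3436)

Iteration 1:
  x = (-10 - (-4)·1.6000 - (-4)·0.7000) / (10) = -0.0800
  y = (-8 - (3)·-0.0800 - (-2)·0.7000) / (9) = -0.7067
  z = (-8 - (1)·-0.0800 - (1)·-0.7067) / (4) = -1.8033
Iteration 2:
  x = (-10 - (-4)·-0.7067 - (-4)·-1.8033) / (10) = -2.0040
  y = (-8 - (3)·-2.0040 - (-2)·-1.8033) / (9) = -0.6216
  z = (-8 - (1)·-2.0040 - (1)·-0.6216) / (4) = -1.3436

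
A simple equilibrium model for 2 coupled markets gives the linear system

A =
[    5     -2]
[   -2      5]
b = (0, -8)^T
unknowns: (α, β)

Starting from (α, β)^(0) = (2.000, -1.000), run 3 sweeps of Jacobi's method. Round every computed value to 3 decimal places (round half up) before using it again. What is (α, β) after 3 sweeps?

(-0.704, -1.728)

Iteration 1:
  α = (0 - (-2)·-1.000) / (5) = -0.400
  β = (-8 - (-2)·2.000) / (5) = -0.800
Iteration 2:
  α = (0 - (-2)·-0.800) / (5) = -0.320
  β = (-8 - (-2)·-0.400) / (5) = -1.760
Iteration 3:
  α = (0 - (-2)·-1.760) / (5) = -0.704
  β = (-8 - (-2)·-0.320) / (5) = -1.728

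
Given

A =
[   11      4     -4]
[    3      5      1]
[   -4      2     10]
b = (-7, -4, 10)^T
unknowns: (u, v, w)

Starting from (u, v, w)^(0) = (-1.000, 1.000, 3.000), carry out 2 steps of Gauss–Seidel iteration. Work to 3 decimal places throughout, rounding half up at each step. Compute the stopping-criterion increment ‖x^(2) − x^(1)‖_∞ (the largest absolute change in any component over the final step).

0.284

Iteration 1:
  u = (-7 - (4)·1.000 - (-4)·3.000) / (11) = 0.091
  v = (-4 - (3)·0.091 - (1)·3.000) / (5) = -1.455
  w = (10 - (-4)·0.091 - (2)·-1.455) / (10) = 1.327
Iteration 2:
  u = (-7 - (4)·-1.455 - (-4)·1.327) / (11) = 0.375
  v = (-4 - (3)·0.375 - (1)·1.327) / (5) = -1.290
  w = (10 - (-4)·0.375 - (2)·-1.290) / (10) = 1.408
Change: (0.284, 0.165, 0.081) → max |·| = 0.284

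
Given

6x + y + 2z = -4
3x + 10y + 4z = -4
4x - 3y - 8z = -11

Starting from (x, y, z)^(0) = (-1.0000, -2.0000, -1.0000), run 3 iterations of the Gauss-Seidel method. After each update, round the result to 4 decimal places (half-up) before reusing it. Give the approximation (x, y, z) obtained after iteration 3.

(-0.9120, -0.5433, 1.1227)

Iteration 1:
  x = (-4 - (1)·-2.0000 - (2)·-1.0000) / (6) = 0.0000
  y = (-4 - (3)·0.0000 - (4)·-1.0000) / (10) = 0.0000
  z = (-11 - (4)·0.0000 - (-3)·0.0000) / (-8) = 1.3750
Iteration 2:
  x = (-4 - (1)·0.0000 - (2)·1.3750) / (6) = -1.1250
  y = (-4 - (3)·-1.1250 - (4)·1.3750) / (10) = -0.6125
  z = (-11 - (4)·-1.1250 - (-3)·-0.6125) / (-8) = 1.0422
Iteration 3:
  x = (-4 - (1)·-0.6125 - (2)·1.0422) / (6) = -0.9120
  y = (-4 - (3)·-0.9120 - (4)·1.0422) / (10) = -0.5433
  z = (-11 - (4)·-0.9120 - (-3)·-0.5433) / (-8) = 1.1227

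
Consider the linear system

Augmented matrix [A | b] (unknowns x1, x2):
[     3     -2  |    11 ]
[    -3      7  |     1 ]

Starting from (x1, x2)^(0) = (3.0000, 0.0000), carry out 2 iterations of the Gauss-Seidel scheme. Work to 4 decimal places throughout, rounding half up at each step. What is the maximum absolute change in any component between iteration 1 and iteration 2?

Iteration 1:
  x1 = (11 - (-2)·0.0000) / (3) = 3.6667
  x2 = (1 - (-3)·3.6667) / (7) = 1.7143
Iteration 2:
  x1 = (11 - (-2)·1.7143) / (3) = 4.8095
  x2 = (1 - (-3)·4.8095) / (7) = 2.2041
Change: (1.1428, 0.4898) → max |·| = 1.1428

1.1428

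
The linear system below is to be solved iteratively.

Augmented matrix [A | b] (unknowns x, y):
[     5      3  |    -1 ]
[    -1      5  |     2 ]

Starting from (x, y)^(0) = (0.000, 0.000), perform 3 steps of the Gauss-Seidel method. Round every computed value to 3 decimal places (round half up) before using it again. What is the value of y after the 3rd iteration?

Iteration 1:
  x = (-1 - (3)·0.000) / (5) = -0.200
  y = (2 - (-1)·-0.200) / (5) = 0.360
Iteration 2:
  x = (-1 - (3)·0.360) / (5) = -0.416
  y = (2 - (-1)·-0.416) / (5) = 0.317
Iteration 3:
  x = (-1 - (3)·0.317) / (5) = -0.390
  y = (2 - (-1)·-0.390) / (5) = 0.322

0.322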